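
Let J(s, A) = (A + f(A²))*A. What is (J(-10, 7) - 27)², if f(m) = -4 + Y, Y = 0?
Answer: 36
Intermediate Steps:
f(m) = -4 (f(m) = -4 + 0 = -4)
J(s, A) = A*(-4 + A) (J(s, A) = (A - 4)*A = (-4 + A)*A = A*(-4 + A))
(J(-10, 7) - 27)² = (7*(-4 + 7) - 27)² = (7*3 - 27)² = (21 - 27)² = (-6)² = 36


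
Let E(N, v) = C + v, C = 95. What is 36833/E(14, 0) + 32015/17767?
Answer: 657453336/1687865 ≈ 389.52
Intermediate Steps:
E(N, v) = 95 + v
36833/E(14, 0) + 32015/17767 = 36833/(95 + 0) + 32015/17767 = 36833/95 + 32015*(1/17767) = 36833*(1/95) + 32015/17767 = 36833/95 + 32015/17767 = 657453336/1687865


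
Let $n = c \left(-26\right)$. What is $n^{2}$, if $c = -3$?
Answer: $6084$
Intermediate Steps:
$n = 78$ ($n = \left(-3\right) \left(-26\right) = 78$)
$n^{2} = 78^{2} = 6084$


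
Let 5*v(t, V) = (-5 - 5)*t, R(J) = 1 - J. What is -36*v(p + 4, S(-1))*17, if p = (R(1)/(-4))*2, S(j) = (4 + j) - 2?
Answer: 4896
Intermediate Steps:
S(j) = 2 + j
p = 0 (p = ((1 - 1*1)/(-4))*2 = ((1 - 1)*(-¼))*2 = (0*(-¼))*2 = 0*2 = 0)
v(t, V) = -2*t (v(t, V) = ((-5 - 5)*t)/5 = (-10*t)/5 = -2*t)
-36*v(p + 4, S(-1))*17 = -(-72)*(0 + 4)*17 = -(-72)*4*17 = -36*(-8)*17 = 288*17 = 4896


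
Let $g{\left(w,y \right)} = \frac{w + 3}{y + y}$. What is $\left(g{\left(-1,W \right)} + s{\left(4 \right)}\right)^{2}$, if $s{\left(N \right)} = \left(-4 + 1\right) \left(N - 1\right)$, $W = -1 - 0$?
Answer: $100$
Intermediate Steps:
$W = -1$ ($W = -1 + 0 = -1$)
$g{\left(w,y \right)} = \frac{3 + w}{2 y}$
$s{\left(N \right)} = 3 - 3 N$ ($s{\left(N \right)} = - 3 \left(-1 + N\right) = 3 - 3 N$)
$\left(g{\left(-1,W \right)} + s{\left(4 \right)}\right)^{2} = \left(\frac{3 - 1}{2 \left(-1\right)} + \left(3 - 12\right)\right)^{2} = \left(\frac{1}{2} \left(-1\right) 2 + \left(3 - 12\right)\right)^{2} = \left(-1 - 9\right)^{2} = \left(-10\right)^{2} = 100$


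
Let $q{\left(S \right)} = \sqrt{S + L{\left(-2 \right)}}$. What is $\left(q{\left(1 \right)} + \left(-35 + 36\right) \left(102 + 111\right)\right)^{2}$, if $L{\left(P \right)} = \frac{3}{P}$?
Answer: $\frac{\left(426 + i \sqrt{2}\right)^{2}}{4} \approx 45369.0 + 301.23 i$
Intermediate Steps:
$q{\left(S \right)} = \sqrt{- \frac{3}{2} + S}$ ($q{\left(S \right)} = \sqrt{S + \frac{3}{-2}} = \sqrt{S + 3 \left(- \frac{1}{2}\right)} = \sqrt{S - \frac{3}{2}} = \sqrt{- \frac{3}{2} + S}$)
$\left(q{\left(1 \right)} + \left(-35 + 36\right) \left(102 + 111\right)\right)^{2} = \left(\frac{\sqrt{-6 + 4 \cdot 1}}{2} + \left(-35 + 36\right) \left(102 + 111\right)\right)^{2} = \left(\frac{\sqrt{-6 + 4}}{2} + 1 \cdot 213\right)^{2} = \left(\frac{\sqrt{-2}}{2} + 213\right)^{2} = \left(\frac{i \sqrt{2}}{2} + 213\right)^{2} = \left(213 + \frac{i \sqrt{2}}{2}\right)^{2}$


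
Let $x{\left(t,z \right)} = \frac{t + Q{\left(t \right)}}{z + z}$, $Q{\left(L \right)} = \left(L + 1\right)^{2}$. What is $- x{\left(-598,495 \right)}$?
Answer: $- \frac{355811}{990} \approx -359.41$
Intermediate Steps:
$Q{\left(L \right)} = \left(1 + L\right)^{2}$
$x{\left(t,z \right)} = \frac{t + \left(1 + t\right)^{2}}{2 z}$ ($x{\left(t,z \right)} = \frac{t + \left(1 + t\right)^{2}}{z + z} = \frac{t + \left(1 + t\right)^{2}}{2 z}$)
$- x{\left(-598,495 \right)} = - \frac{-598 + \left(1 - 598\right)^{2}}{2 \cdot 495} = - \frac{-598 + \left(-597\right)^{2}}{2 \cdot 495} = - \frac{-598 + 356409}{2 \cdot 495} = - \frac{355811}{2 \cdot 495} = \left(-1\right) \frac{355811}{990} = - \frac{355811}{990}$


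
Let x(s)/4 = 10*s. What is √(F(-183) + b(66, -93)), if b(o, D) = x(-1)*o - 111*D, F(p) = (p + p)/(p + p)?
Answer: 2*√1921 ≈ 87.658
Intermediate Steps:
x(s) = 40*s (x(s) = 4*(10*s) = 40*s)
F(p) = 1 (F(p) = (2*p)/((2*p)) = (2*p)*(1/(2*p)) = 1)
b(o, D) = -111*D - 40*o (b(o, D) = (40*(-1))*o - 111*D = -40*o - 111*D = -111*D - 40*o)
√(F(-183) + b(66, -93)) = √(1 + (-111*(-93) - 40*66)) = √(1 + (10323 - 2640)) = √(1 + 7683) = √7684 = 2*√1921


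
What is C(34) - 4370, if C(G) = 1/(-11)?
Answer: -48071/11 ≈ -4370.1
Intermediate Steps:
C(G) = -1/11
C(34) - 4370 = -1/11 - 4370 = -48071/11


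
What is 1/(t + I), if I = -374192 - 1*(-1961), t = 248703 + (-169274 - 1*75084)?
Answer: -1/367886 ≈ -2.7182e-6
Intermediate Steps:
t = 4345 (t = 248703 + (-169274 - 75084) = 248703 - 244358 = 4345)
I = -372231 (I = -374192 + 1961 = -372231)
1/(t + I) = 1/(4345 - 372231) = 1/(-367886) = -1/367886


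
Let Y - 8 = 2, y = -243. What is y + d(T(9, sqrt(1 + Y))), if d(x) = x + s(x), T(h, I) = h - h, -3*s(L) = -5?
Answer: -724/3 ≈ -241.33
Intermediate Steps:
Y = 10 (Y = 8 + 2 = 10)
s(L) = 5/3 (s(L) = -1/3*(-5) = 5/3)
T(h, I) = 0
d(x) = 5/3 + x (d(x) = x + 5/3 = 5/3 + x)
y + d(T(9, sqrt(1 + Y))) = -243 + (5/3 + 0) = -243 + 5/3 = -724/3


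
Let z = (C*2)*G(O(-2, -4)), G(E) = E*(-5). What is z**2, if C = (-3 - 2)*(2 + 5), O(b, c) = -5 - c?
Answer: 122500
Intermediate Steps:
G(E) = -5*E
C = -35 (C = -5*7 = -35)
z = -350 (z = (-35*2)*(-5*(-5 - 1*(-4))) = -(-350)*(-5 + 4) = -(-350)*(-1) = -70*5 = -350)
z**2 = (-350)**2 = 122500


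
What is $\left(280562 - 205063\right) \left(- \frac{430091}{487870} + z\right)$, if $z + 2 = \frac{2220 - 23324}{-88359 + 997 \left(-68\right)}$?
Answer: $- \frac{631870855340247}{3047333594} \approx -2.0735 \cdot 10^{5}$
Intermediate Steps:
$z = - \frac{291206}{156155}$ ($z = -2 + \frac{2220 - 23324}{-88359 + 997 \left(-68\right)} = -2 - \frac{21104}{-88359 - 67796} = -2 - \frac{21104}{-156155} = -2 - - \frac{21104}{156155} = -2 + \frac{21104}{156155} = - \frac{291206}{156155} \approx -1.8649$)
$\left(280562 - 205063\right) \left(- \frac{430091}{487870} + z\right) = \left(280562 - 205063\right) \left(- \frac{430091}{487870} - \frac{291206}{156155}\right) = 75499 \left(\left(-430091\right) \frac{1}{487870} - \frac{291206}{156155}\right) = 75499 \left(- \frac{430091}{487870} - \frac{291206}{156155}\right) = 75499 \left(- \frac{8369261253}{3047333594}\right) = - \frac{631870855340247}{3047333594}$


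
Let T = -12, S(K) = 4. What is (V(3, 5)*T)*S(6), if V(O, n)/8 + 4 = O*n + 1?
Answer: -4608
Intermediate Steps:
V(O, n) = -24 + 8*O*n (V(O, n) = -32 + 8*(O*n + 1) = -32 + 8*(1 + O*n) = -32 + (8 + 8*O*n) = -24 + 8*O*n)
(V(3, 5)*T)*S(6) = ((-24 + 8*3*5)*(-12))*4 = ((-24 + 120)*(-12))*4 = (96*(-12))*4 = -1152*4 = -4608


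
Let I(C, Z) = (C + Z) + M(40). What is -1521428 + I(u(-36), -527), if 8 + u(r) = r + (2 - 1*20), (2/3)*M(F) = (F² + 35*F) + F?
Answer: -1517457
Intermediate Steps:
M(F) = 54*F + 3*F²/2 (M(F) = 3*((F² + 35*F) + F)/2 = 3*(F² + 36*F)/2 = 54*F + 3*F²/2)
u(r) = -26 + r (u(r) = -8 + (r + (2 - 1*20)) = -8 + (r + (2 - 20)) = -8 + (r - 18) = -8 + (-18 + r) = -26 + r)
I(C, Z) = 4560 + C + Z (I(C, Z) = (C + Z) + (3/2)*40*(36 + 40) = (C + Z) + (3/2)*40*76 = (C + Z) + 4560 = 4560 + C + Z)
-1521428 + I(u(-36), -527) = -1521428 + (4560 + (-26 - 36) - 527) = -1521428 + (4560 - 62 - 527) = -1521428 + 3971 = -1517457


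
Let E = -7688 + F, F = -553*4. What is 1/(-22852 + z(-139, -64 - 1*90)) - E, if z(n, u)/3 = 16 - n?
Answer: 221631299/22387 ≈ 9900.0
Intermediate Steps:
z(n, u) = 48 - 3*n (z(n, u) = 3*(16 - n) = 48 - 3*n)
F = -2212
E = -9900 (E = -7688 - 2212 = -9900)
1/(-22852 + z(-139, -64 - 1*90)) - E = 1/(-22852 + (48 - 3*(-139))) - 1*(-9900) = 1/(-22852 + (48 + 417)) + 9900 = 1/(-22852 + 465) + 9900 = 1/(-22387) + 9900 = -1/22387 + 9900 = 221631299/22387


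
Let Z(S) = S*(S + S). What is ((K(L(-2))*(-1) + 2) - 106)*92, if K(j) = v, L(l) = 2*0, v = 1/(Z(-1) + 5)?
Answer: -67068/7 ≈ -9581.1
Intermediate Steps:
Z(S) = 2*S**2 (Z(S) = S*(2*S) = 2*S**2)
v = 1/7 (v = 1/(2*(-1)**2 + 5) = 1/(2*1 + 5) = 1/(2 + 5) = 1/7 ≈ 0.14286)
L(l) = 0
K(j) = 1/7
((K(L(-2))*(-1) + 2) - 106)*92 = (((1/7)*(-1) + 2) - 106)*92 = ((-1/7 + 2) - 106)*92 = (13/7 - 106)*92 = -729/7*92 = -67068/7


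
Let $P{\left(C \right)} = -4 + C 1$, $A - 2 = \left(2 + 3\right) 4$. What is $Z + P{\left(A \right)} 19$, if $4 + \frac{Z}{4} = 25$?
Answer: $426$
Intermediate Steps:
$Z = 84$ ($Z = -16 + 4 \cdot 25 = -16 + 100 = 84$)
$A = 22$ ($A = 2 + \left(2 + 3\right) 4 = 2 + 5 \cdot 4 = 2 + 20 = 22$)
$P{\left(C \right)} = -4 + C$
$Z + P{\left(A \right)} 19 = 84 + \left(-4 + 22\right) 19 = 84 + 18 \cdot 19 = 84 + 342 = 426$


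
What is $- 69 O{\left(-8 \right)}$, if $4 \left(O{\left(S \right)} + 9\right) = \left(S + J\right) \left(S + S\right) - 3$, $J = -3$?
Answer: $- \frac{9453}{4} \approx -2363.3$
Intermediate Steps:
$O{\left(S \right)} = - \frac{39}{4} + \frac{S \left(-3 + S\right)}{2}$ ($O{\left(S \right)} = -9 + \frac{\left(S - 3\right) \left(S + S\right) - 3}{4} = -9 + \frac{\left(-3 + S\right) 2 S - 3}{4} = -9 + \frac{2 S \left(-3 + S\right) - 3}{4} = -9 + \frac{-3 + 2 S \left(-3 + S\right)}{4} = -9 + \left(- \frac{3}{4} + \frac{S \left(-3 + S\right)}{2}\right) = - \frac{39}{4} + \frac{S \left(-3 + S\right)}{2}$)
$- 69 O{\left(-8 \right)} = - 69 \left(- \frac{39}{4} + \frac{\left(-8\right)^{2}}{2} - -12\right) = - 69 \left(- \frac{39}{4} + \frac{1}{2} \cdot 64 + 12\right) = - 69 \left(- \frac{39}{4} + 32 + 12\right) = \left(-69\right) \frac{137}{4} = - \frac{9453}{4}$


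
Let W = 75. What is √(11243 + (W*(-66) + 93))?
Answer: √6386 ≈ 79.912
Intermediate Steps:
√(11243 + (W*(-66) + 93)) = √(11243 + (75*(-66) + 93)) = √(11243 + (-4950 + 93)) = √(11243 - 4857) = √6386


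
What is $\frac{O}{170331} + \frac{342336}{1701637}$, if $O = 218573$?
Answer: $\frac{61463191031}{41405933121} \approx 1.4844$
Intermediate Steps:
$\frac{O}{170331} + \frac{342336}{1701637} = \frac{218573}{170331} + \frac{342336}{1701637} = \frac{61463191031}{41405933121}$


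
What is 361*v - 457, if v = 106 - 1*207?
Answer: -36918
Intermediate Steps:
v = -101 (v = 106 - 207 = -101)
361*v - 457 = 361*(-101) - 457 = -36461 - 457 = -36918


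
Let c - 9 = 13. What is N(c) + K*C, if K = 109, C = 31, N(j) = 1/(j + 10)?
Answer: 108129/32 ≈ 3379.0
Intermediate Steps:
c = 22 (c = 9 + 13 = 22)
N(j) = 1/(10 + j)
N(c) + K*C = 1/(10 + 22) + 109*31 = 1/32 + 3379 = 108129/32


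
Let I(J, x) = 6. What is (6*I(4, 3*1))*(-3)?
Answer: -108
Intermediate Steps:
(6*I(4, 3*1))*(-3) = (6*6)*(-3) = 36*(-3) = -108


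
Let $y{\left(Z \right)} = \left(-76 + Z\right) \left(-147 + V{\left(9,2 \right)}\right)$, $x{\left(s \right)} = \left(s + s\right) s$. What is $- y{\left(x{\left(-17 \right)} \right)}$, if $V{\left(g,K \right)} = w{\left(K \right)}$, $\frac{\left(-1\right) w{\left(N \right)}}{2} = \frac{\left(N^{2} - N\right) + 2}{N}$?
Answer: $75802$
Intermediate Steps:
$x{\left(s \right)} = 2 s^{2}$ ($x{\left(s \right)} = 2 s s = 2 s^{2}$)
$w{\left(N \right)} = - \frac{2 \left(2 + N^{2} - N\right)}{N}$ ($w{\left(N \right)} = - 2 \frac{\left(N^{2} - N\right) + 2}{N} = - 2 \frac{2 + N^{2} - N}{N} = - \frac{2 \left(2 + N^{2} - N\right)}{N}$)
$V{\left(g,K \right)} = 2 - \frac{4}{K} - 2 K$
$y{\left(Z \right)} = 11476 - 151 Z$ ($y{\left(Z \right)} = \left(-76 + Z\right) \left(-147 - \left(2 + 2\right)\right) = \left(-76 + Z\right) \left(-147 - 4\right) = \left(-76 + Z\right) \left(-151\right) = 11476 - 151 Z$)
$- y{\left(x{\left(-17 \right)} \right)} = - (11476 - 151 \cdot 2 \left(-17\right)^{2}) = - (11476 - 151 \cdot 2 \cdot 289) = - (11476 - 87278) = \left(-1\right) \left(-75802\right) = 75802$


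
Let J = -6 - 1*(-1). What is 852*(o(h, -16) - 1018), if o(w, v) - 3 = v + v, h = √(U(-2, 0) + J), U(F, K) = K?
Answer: -892044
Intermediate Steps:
J = -5 (J = -6 + 1 = -5)
h = I*√5 (h = √(0 - 5) = √(-5) = I*√5 ≈ 2.2361*I)
o(w, v) = 3 + 2*v (o(w, v) = 3 + (v + v) = 3 + 2*v)
852*(o(h, -16) - 1018) = 852*((3 + 2*(-16)) - 1018) = 852*((3 - 32) - 1018) = 852*(-29 - 1018) = 852*(-1047) = -892044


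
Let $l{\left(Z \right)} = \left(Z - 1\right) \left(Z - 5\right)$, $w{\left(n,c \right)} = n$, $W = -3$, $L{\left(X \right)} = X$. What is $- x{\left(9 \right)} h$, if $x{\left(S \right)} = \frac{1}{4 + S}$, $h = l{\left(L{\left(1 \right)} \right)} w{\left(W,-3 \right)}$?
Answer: $0$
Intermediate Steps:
$l{\left(Z \right)} = \left(-1 + Z\right) \left(-5 + Z\right)$
$h = 0$ ($h = \left(5 + 1^{2} - 6\right) \left(-3\right) = \left(5 + 1 - 6\right) \left(-3\right) = 0 \left(-3\right) = 0$)
$- x{\left(9 \right)} h = - \frac{1}{4 + 9} \cdot 0 = - \frac{1}{13} \cdot 0 = \left(-1\right) \frac{1}{13} \cdot 0 = \left(- \frac{1}{13}\right) 0 = 0$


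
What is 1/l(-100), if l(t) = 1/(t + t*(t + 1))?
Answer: 9800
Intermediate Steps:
l(t) = 1/(t + t*(1 + t))
1/l(-100) = 1/(1/((-100)*(2 - 100))) = 1/(-1/100/(-98)) = 1/(-1/100*(-1/98)) = 1/(1/9800) = 9800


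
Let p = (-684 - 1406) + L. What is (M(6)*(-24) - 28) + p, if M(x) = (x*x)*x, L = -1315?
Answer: -8617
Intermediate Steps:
M(x) = x**3 (M(x) = x**2*x = x**3)
p = -3405 (p = (-684 - 1406) - 1315 = -2090 - 1315 = -3405)
(M(6)*(-24) - 28) + p = (6**3*(-24) - 28) - 3405 = (216*(-24) - 28) - 3405 = (-5184 - 28) - 3405 = -5212 - 3405 = -8617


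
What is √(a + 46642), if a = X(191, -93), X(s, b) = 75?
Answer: √46717 ≈ 216.14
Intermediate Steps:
a = 75
√(a + 46642) = √(75 + 46642) = √46717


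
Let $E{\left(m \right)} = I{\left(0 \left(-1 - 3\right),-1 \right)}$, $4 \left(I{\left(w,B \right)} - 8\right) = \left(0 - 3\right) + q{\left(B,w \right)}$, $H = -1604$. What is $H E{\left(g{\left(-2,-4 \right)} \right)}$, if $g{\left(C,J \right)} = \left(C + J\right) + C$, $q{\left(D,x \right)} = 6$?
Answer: $-14035$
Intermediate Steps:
$g{\left(C,J \right)} = J + 2 C$
$I{\left(w,B \right)} = \frac{35}{4}$ ($I{\left(w,B \right)} = 8 + \frac{\left(0 - 3\right) + 6}{4} = 8 + \frac{-3 + 6}{4} = 8 + \frac{1}{4} \cdot 3 = 8 + \frac{3}{4} = \frac{35}{4}$)
$E{\left(m \right)} = \frac{35}{4}$
$H E{\left(g{\left(-2,-4 \right)} \right)} = \left(-1604\right) \frac{35}{4} = -14035$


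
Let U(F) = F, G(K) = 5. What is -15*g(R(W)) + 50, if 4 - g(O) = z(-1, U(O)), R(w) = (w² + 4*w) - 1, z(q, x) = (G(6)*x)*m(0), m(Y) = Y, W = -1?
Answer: -10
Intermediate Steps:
z(q, x) = 0 (z(q, x) = (5*x)*0 = 0)
R(w) = -1 + w² + 4*w
g(O) = 4 (g(O) = 4 - 1*0 = 4 + 0 = 4)
-15*g(R(W)) + 50 = -15*4 + 50 = -60 + 50 = -10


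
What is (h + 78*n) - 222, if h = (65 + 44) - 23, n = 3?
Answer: 98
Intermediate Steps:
h = 86 (h = 109 - 23 = 86)
(h + 78*n) - 222 = (86 + 78*3) - 222 = (86 + 234) - 222 = 320 - 222 = 98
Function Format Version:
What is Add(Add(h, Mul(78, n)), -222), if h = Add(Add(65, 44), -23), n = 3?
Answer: 98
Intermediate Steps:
h = 86 (h = Add(109, -23) = 86)
Add(Add(h, Mul(78, n)), -222) = Add(Add(86, Mul(78, 3)), -222) = Add(Add(86, 234), -222) = Add(320, -222) = 98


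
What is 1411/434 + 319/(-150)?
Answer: 18301/16275 ≈ 1.1245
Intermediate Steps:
1411/434 + 319/(-150) = 1411*(1/434) + 319*(-1/150) = 1411/434 - 319/150 = 18301/16275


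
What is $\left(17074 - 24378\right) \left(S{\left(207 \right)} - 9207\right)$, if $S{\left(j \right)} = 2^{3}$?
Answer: $67189496$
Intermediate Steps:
$S{\left(j \right)} = 8$
$\left(17074 - 24378\right) \left(S{\left(207 \right)} - 9207\right) = \left(17074 - 24378\right) \left(8 - 9207\right) = \left(-7304\right) \left(-9199\right) = 67189496$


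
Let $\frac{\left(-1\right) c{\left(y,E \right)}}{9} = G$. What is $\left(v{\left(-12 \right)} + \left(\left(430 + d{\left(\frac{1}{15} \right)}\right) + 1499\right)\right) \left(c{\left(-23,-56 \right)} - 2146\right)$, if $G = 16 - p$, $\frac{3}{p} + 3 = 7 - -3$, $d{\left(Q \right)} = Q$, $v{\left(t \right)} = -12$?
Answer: $- \frac{65740324}{15} \approx -4.3827 \cdot 10^{6}$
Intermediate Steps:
$p = \frac{3}{7}$ ($p = \frac{3}{-3 + \left(7 - -3\right)} = \frac{3}{-3 + \left(7 + 3\right)} = \frac{3}{-3 + 10} = \frac{3}{7} \approx 0.42857$)
$G = \frac{109}{7}$ ($G = 16 - \frac{3}{7} = \frac{109}{7} \approx 15.571$)
$c{\left(y,E \right)} = - \frac{981}{7}$ ($c{\left(y,E \right)} = \left(-9\right) \frac{109}{7} = - \frac{981}{7}$)
$\left(v{\left(-12 \right)} + \left(\left(430 + d{\left(\frac{1}{15} \right)}\right) + 1499\right)\right) \left(c{\left(-23,-56 \right)} - 2146\right) = \left(-12 + \left(\left(430 + \frac{1}{15}\right) + 1499\right)\right) \left(- \frac{981}{7} - 2146\right) = \left(-12 + \left(\left(430 + \frac{1}{15}\right) + 1499\right)\right) \left(- \frac{16003}{7}\right) = \left(-12 + \left(\frac{6451}{15} + 1499\right)\right) \left(- \frac{16003}{7}\right) = \left(-12 + \frac{28936}{15}\right) \left(- \frac{16003}{7}\right) = \frac{28756}{15} \left(- \frac{16003}{7}\right) = - \frac{65740324}{15}$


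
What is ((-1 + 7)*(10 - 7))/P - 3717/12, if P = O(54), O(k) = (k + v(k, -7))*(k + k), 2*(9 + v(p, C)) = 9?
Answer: -367979/1188 ≈ -309.75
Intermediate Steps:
v(p, C) = -9/2 (v(p, C) = -9 + (½)*9 = -9 + 9/2 = -9/2)
O(k) = 2*k*(-9/2 + k) (O(k) = (k - 9/2)*(k + k) = (-9/2 + k)*(2*k) = 2*k*(-9/2 + k))
P = 5346 (P = 54*(-9 + 2*54) = 54*(-9 + 108) = 54*99 = 5346)
((-1 + 7)*(10 - 7))/P - 3717/12 = ((-1 + 7)*(10 - 7))/5346 - 3717/12 = (6*3)*(1/5346) - 3717*1/12 = 18*(1/5346) - 1239/4 = 1/297 - 1239/4 = -367979/1188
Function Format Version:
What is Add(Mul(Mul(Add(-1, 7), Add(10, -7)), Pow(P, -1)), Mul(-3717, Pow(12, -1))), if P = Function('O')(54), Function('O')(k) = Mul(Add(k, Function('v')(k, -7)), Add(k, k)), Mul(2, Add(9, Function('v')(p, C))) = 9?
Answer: Rational(-367979, 1188) ≈ -309.75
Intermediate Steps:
Function('v')(p, C) = Rational(-9, 2) (Function('v')(p, C) = Add(-9, Mul(Rational(1, 2), 9)) = Add(-9, Rational(9, 2)) = Rational(-9, 2))
Function('O')(k) = Mul(2, k, Add(Rational(-9, 2), k)) (Function('O')(k) = Mul(Add(k, Rational(-9, 2)), Add(k, k)) = Mul(Add(Rational(-9, 2), k), Mul(2, k)) = Mul(2, k, Add(Rational(-9, 2), k)))
P = 5346 (P = Mul(54, Add(-9, Mul(2, 54))) = Mul(54, Add(-9, 108)) = Mul(54, 99) = 5346)
Add(Mul(Mul(Add(-1, 7), Add(10, -7)), Pow(P, -1)), Mul(-3717, Pow(12, -1))) = Add(Mul(Mul(Add(-1, 7), Add(10, -7)), Pow(5346, -1)), Mul(-3717, Pow(12, -1))) = Add(Mul(Mul(6, 3), Rational(1, 5346)), Mul(-3717, Rational(1, 12))) = Add(Mul(18, Rational(1, 5346)), Rational(-1239, 4)) = Add(Rational(1, 297), Rational(-1239, 4)) = Rational(-367979, 1188)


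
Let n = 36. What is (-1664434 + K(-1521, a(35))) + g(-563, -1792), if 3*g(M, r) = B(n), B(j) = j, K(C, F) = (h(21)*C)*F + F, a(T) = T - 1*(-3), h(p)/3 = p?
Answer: -5305658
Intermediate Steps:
h(p) = 3*p
a(T) = 3 + T (a(T) = T + 3 = 3 + T)
K(C, F) = F + 63*C*F (K(C, F) = ((3*21)*C)*F + F = (63*C)*F + F = 63*C*F + F = F + 63*C*F)
g(M, r) = 12 (g(M, r) = (⅓)*36 = 12)
(-1664434 + K(-1521, a(35))) + g(-563, -1792) = (-1664434 + (3 + 35)*(1 + 63*(-1521))) + 12 = (-1664434 + 38*(1 - 95823)) + 12 = (-1664434 + 38*(-95822)) + 12 = (-1664434 - 3641236) + 12 = -5305670 + 12 = -5305658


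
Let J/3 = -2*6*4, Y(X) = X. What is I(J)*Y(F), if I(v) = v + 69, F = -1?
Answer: 75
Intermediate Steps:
J = -144 (J = 3*(-2*6*4) = 3*(-12*4) = 3*(-48) = -144)
I(v) = 69 + v
I(J)*Y(F) = (69 - 144)*(-1) = -75*(-1) = 75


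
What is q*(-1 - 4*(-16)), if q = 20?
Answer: 1260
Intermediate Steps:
q*(-1 - 4*(-16)) = 20*(-1 - 4*(-16)) = 20*(-1 + 64) = 20*63 = 1260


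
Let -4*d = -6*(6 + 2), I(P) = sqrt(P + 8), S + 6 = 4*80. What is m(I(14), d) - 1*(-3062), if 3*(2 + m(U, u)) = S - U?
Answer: 9494/3 - sqrt(22)/3 ≈ 3163.1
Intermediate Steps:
S = 314 (S = -6 + 4*80 = -6 + 320 = 314)
I(P) = sqrt(8 + P)
d = 12 (d = -(-3)*(6 + 2)/2 = -(-3)*8/2 = -1/4*(-48) = 12)
m(U, u) = 308/3 - U/3 (m(U, u) = -2 + (314 - U)/3 = -2 + (314/3 - U/3) = 308/3 - U/3)
m(I(14), d) - 1*(-3062) = (308/3 - sqrt(8 + 14)/3) - 1*(-3062) = (308/3 - sqrt(22)/3) + 3062 = 9494/3 - sqrt(22)/3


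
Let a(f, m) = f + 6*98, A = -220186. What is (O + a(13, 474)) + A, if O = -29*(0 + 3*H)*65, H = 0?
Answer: -219585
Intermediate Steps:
O = 0 (O = -29*(0 + 3*0)*65 = -29*(0 + 0)*65 = -29*0*65 = 0*65 = 0)
a(f, m) = 588 + f (a(f, m) = f + 588 = 588 + f)
(O + a(13, 474)) + A = (0 + (588 + 13)) - 220186 = (0 + 601) - 220186 = 601 - 220186 = -219585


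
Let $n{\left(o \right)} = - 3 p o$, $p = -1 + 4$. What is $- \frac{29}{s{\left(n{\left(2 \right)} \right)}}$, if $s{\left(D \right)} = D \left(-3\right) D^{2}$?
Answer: $- \frac{29}{17496} \approx -0.0016575$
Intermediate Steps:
$p = 3$
$n{\left(o \right)} = - 9 o$ ($n{\left(o \right)} = \left(-3\right) 3 o = - 9 o$)
$s{\left(D \right)} = - 3 D^{3}$ ($s{\left(D \right)} = - 3 D D^{2} = - 3 D^{3}$)
$- \frac{29}{s{\left(n{\left(2 \right)} \right)}} = - \frac{29}{\left(-3\right) \left(\left(-9\right) 2\right)^{3}} = - \frac{29}{\left(-3\right) \left(-18\right)^{3}} = - \frac{29}{\left(-3\right) \left(-5832\right)} = - \frac{29}{17496}$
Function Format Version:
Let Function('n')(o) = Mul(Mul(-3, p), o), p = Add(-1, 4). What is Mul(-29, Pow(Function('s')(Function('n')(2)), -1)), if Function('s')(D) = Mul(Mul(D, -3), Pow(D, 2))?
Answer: Rational(-29, 17496) ≈ -0.0016575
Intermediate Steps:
p = 3
Function('n')(o) = Mul(-9, o) (Function('n')(o) = Mul(Mul(-3, 3), o) = Mul(-9, o))
Function('s')(D) = Mul(-3, Pow(D, 3)) (Function('s')(D) = Mul(Mul(-3, D), Pow(D, 2)) = Mul(-3, Pow(D, 3)))
Mul(-29, Pow(Function('s')(Function('n')(2)), -1)) = Mul(-29, Pow(Mul(-3, Pow(Mul(-9, 2), 3)), -1)) = Mul(-29, Pow(Mul(-3, Pow(-18, 3)), -1)) = Mul(-29, Pow(Mul(-3, -5832), -1)) = Mul(-29, Pow(17496, -1)) = Mul(-29, Rational(1, 17496)) = Rational(-29, 17496)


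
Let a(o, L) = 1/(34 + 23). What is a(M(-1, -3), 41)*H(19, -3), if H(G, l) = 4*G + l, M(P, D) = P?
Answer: 73/57 ≈ 1.2807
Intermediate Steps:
H(G, l) = l + 4*G
a(o, L) = 1/57
a(M(-1, -3), 41)*H(19, -3) = (-3 + 4*19)/57 = (-3 + 76)/57 = (1/57)*73 = 73/57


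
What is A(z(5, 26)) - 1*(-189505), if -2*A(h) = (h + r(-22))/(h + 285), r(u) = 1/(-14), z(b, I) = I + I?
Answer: 1788168453/9436 ≈ 1.8951e+5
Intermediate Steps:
z(b, I) = 2*I
r(u) = -1/14
A(h) = -(-1/14 + h)/(2*(285 + h)) (A(h) = -(h - 1/14)/(2*(h + 285)) = -(-1/14 + h)/(2*(285 + h)))
A(z(5, 26)) - 1*(-189505) = (1 - 28*26)/(28*(285 + 2*26)) - 1*(-189505) = (1 - 14*52)/(28*(285 + 52)) + 189505 = (1/28)*(1 - 728)/337 + 189505 = (1/28)*(1/337)*(-727) + 189505 = -727/9436 + 189505 = 1788168453/9436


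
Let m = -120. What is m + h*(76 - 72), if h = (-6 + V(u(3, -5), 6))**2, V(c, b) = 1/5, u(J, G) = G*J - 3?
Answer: 364/25 ≈ 14.560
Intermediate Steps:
u(J, G) = -3 + G*J
V(c, b) = 1/5
h = 841/25 (h = (-6 + 1/5)**2 = (-29/5)**2 = 841/25 ≈ 33.640)
m + h*(76 - 72) = -120 + 841*(76 - 72)/25 = -120 + (841/25)*4 = -120 + 3364/25 = 364/25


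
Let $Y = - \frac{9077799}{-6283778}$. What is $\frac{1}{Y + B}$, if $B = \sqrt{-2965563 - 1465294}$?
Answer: $\frac{57042873644622}{174956307966604768789} - \frac{39485865953284 i \sqrt{4430857}}{174956307966604768789} \approx 3.2604 \cdot 10^{-7} - 0.00047507 i$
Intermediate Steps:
$Y = \frac{9077799}{6283778}$ ($Y = \left(-9077799\right) \left(- \frac{1}{6283778}\right) = \frac{9077799}{6283778} \approx 1.4446$)
$B = i \sqrt{4430857}$ ($B = \sqrt{-4430857} = i \sqrt{4430857} \approx 2105.0 i$)
$\frac{1}{Y + B} = \frac{1}{\frac{9077799}{6283778} + i \sqrt{4430857}}$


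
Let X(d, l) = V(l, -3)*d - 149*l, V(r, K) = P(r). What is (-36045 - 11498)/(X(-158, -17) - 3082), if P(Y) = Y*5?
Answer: -47543/12881 ≈ -3.6909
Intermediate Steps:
P(Y) = 5*Y
V(r, K) = 5*r
X(d, l) = -149*l + 5*d*l (X(d, l) = (5*l)*d - 149*l = 5*d*l - 149*l = -149*l + 5*d*l)
(-36045 - 11498)/(X(-158, -17) - 3082) = (-36045 - 11498)/(-17*(-149 + 5*(-158)) - 3082) = -47543/(-17*(-149 - 790) - 3082) = -47543/(-17*(-939) - 3082) = -47543/(15963 - 3082) = -47543/12881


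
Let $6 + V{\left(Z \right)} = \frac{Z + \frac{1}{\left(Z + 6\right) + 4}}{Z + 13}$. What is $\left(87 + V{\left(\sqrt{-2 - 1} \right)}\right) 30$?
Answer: $\frac{10765740}{4429} + \frac{9870 i \sqrt{3}}{4429} \approx 2430.7 + 3.8599 i$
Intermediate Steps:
$V{\left(Z \right)} = -6 + \frac{Z + \frac{1}{10 + Z}}{13 + Z}$ ($V{\left(Z \right)} = -6 + \frac{Z + \frac{1}{\left(Z + 6\right) + 4}}{Z + 13} = -6 + \frac{Z + \frac{1}{\left(6 + Z\right) + 4}}{13 + Z} = -6 + \frac{Z + \frac{1}{10 + Z}}{13 + Z}$)
$\left(87 + V{\left(\sqrt{-2 - 1} \right)}\right) 30 = \left(87 + \frac{-779 - 128 \sqrt{-2 - 1} - 5 \left(\sqrt{-2 - 1}\right)^{2}}{130 + \left(\sqrt{-2 - 1}\right)^{2} + 23 \sqrt{-2 - 1}}\right) 30 = \left(87 + \frac{-779 - 128 \sqrt{-3} - 5 \left(\sqrt{-3}\right)^{2}}{130 + \left(\sqrt{-3}\right)^{2} + 23 \sqrt{-3}}\right) 30 = \left(87 + \frac{-779 - 128 i \sqrt{3} - 5 \left(i \sqrt{3}\right)^{2}}{130 + \left(i \sqrt{3}\right)^{2} + 23 i \sqrt{3}}\right) 30 = \left(87 + \frac{-779 - 128 i \sqrt{3} - -15}{130 - 3 + 23 i \sqrt{3}}\right) 30 = \left(87 + \frac{-779 - 128 i \sqrt{3} + 15}{127 + 23 i \sqrt{3}}\right) 30 = \left(87 + \frac{-764 - 128 i \sqrt{3}}{127 + 23 i \sqrt{3}}\right) 30 = 2610 + \frac{30 \left(-764 - 128 i \sqrt{3}\right)}{127 + 23 i \sqrt{3}}$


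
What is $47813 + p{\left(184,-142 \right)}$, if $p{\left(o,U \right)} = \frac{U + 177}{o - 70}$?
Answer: $\frac{5450717}{114} \approx 47813.0$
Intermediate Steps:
$p{\left(o,U \right)} = \frac{177 + U}{-70 + o}$
$47813 + p{\left(184,-142 \right)} = 47813 + \frac{177 - 142}{-70 + 184} = 47813 + \frac{1}{114} \cdot 35 = 47813 + \frac{35}{114} = \frac{5450717}{114}$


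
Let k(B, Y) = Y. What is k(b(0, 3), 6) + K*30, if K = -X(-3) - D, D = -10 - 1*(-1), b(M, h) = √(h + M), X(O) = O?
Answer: 366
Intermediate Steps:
b(M, h) = √(M + h)
D = -9 (D = -10 + 1 = -9)
K = 12 (K = -1*(-3) - 1*(-9) = 3 + 9 = 12)
k(b(0, 3), 6) + K*30 = 6 + 12*30 = 6 + 360 = 366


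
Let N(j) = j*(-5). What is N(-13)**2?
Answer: 4225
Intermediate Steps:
N(j) = -5*j
N(-13)**2 = (-5*(-13))**2 = 65**2 = 4225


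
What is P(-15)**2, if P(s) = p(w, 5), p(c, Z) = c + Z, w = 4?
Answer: 81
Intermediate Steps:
p(c, Z) = Z + c
P(s) = 9 (P(s) = 5 + 4 = 9)
P(-15)**2 = 9**2 = 81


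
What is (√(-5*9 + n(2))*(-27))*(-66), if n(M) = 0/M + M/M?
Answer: 3564*I*√11 ≈ 11820.0*I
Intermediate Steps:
n(M) = 1 (n(M) = 0 + 1 = 1)
(√(-5*9 + n(2))*(-27))*(-66) = (√(-5*9 + 1)*(-27))*(-66) = (√(-45 + 1)*(-27))*(-66) = (√(-44)*(-27))*(-66) = ((2*I*√11)*(-27))*(-66) = -54*I*√11*(-66) = 3564*I*√11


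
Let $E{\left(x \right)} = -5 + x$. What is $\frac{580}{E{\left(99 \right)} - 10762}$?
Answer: $- \frac{145}{2667} \approx -0.054368$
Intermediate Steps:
$\frac{580}{E{\left(99 \right)} - 10762} = \frac{580}{\left(-5 + 99\right) - 10762} = \frac{580}{94 - 10762} = \frac{580}{-10668} = 580 \left(- \frac{1}{10668}\right) = - \frac{145}{2667}$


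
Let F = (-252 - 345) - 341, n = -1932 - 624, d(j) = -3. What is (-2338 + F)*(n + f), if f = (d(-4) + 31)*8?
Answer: 7639632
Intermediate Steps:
n = -2556
F = -938 (F = -597 - 341 = -938)
f = 224 (f = (-3 + 31)*8 = 28*8 = 224)
(-2338 + F)*(n + f) = (-2338 - 938)*(-2556 + 224) = -3276*(-2332) = 7639632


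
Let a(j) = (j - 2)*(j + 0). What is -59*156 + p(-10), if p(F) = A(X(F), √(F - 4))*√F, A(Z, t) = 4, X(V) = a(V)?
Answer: -9204 + 4*I*√10 ≈ -9204.0 + 12.649*I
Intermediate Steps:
a(j) = j*(-2 + j) (a(j) = (-2 + j)*j = j*(-2 + j))
X(V) = V*(-2 + V)
p(F) = 4*√F
-59*156 + p(-10) = -59*156 + 4*√(-10) = -9204 + 4*(I*√10) = -9204 + 4*I*√10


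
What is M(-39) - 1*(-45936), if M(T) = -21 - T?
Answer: 45954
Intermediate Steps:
M(-39) - 1*(-45936) = (-21 - 1*(-39)) - 1*(-45936) = (-21 + 39) + 45936 = 18 + 45936 = 45954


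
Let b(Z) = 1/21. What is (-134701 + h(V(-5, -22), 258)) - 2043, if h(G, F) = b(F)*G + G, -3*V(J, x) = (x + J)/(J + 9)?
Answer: -1914383/14 ≈ -1.3674e+5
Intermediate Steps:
b(Z) = 1/21
V(J, x) = -(J + x)/(3*(9 + J)) (V(J, x) = -(x + J)/(3*(J + 9)) = -(J + x)/(3*(9 + J)))
h(G, F) = 22*G/21 (h(G, F) = G/21 + G = 22*G/21)
(-134701 + h(V(-5, -22), 258)) - 2043 = (-134701 + 22*((-1*(-5) - 1*(-22))/(3*(9 - 5)))/21) - 2043 = (-134701 + 22*((⅓)*(5 + 22)/4)/21) - 2043 = (-134701 + 22*((⅓)*(¼)*27)/21) - 2043 = (-134701 + (22/21)*(9/4)) - 2043 = (-134701 + 33/14) - 2043 = -1885781/14 - 2043 = -1914383/14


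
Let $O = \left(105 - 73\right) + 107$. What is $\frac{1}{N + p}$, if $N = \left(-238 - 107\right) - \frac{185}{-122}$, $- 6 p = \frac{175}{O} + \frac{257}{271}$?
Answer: $- \frac{4595618}{1580210121} \approx -0.0029082$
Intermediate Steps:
$O = 139$ ($O = 32 + 107 = 139$)
$p = - \frac{13858}{37669}$ ($p = - \frac{\frac{175}{139} + \frac{257}{271}}{6} = \left(- \frac{1}{6}\right) \frac{83148}{37669} = - \frac{13858}{37669} \approx -0.36789$)
$N = - \frac{41905}{122}$ ($N = -345 - - \frac{185}{122} = -345 + \frac{185}{122} = - \frac{41905}{122} \approx -343.48$)
$\frac{1}{N + p} = \frac{1}{- \frac{41905}{122} - \frac{13858}{37669}} = \frac{1}{- \frac{1580210121}{4595618}} = - \frac{4595618}{1580210121}$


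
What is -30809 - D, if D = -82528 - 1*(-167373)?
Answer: -115654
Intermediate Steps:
D = 84845 (D = -82528 + 167373 = 84845)
-30809 - D = -30809 - 1*84845 = -30809 - 84845 = -115654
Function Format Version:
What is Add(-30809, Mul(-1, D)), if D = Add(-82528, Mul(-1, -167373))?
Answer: -115654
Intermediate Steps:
D = 84845 (D = Add(-82528, 167373) = 84845)
Add(-30809, Mul(-1, D)) = Add(-30809, Mul(-1, 84845)) = Add(-30809, -84845) = -115654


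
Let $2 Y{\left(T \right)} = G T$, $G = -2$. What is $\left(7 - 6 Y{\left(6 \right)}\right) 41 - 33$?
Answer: $1730$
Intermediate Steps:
$Y{\left(T \right)} = - T$ ($Y{\left(T \right)} = \frac{\left(-2\right) T}{2} = - T$)
$\left(7 - 6 Y{\left(6 \right)}\right) 41 - 33 = \left(7 - 6 \left(\left(-1\right) 6\right)\right) 41 - 33 = \left(7 - -36\right) 41 - 33 = \left(7 + 36\right) 41 - 33 = 43 \cdot 41 - 33 = 1763 - 33 = 1730$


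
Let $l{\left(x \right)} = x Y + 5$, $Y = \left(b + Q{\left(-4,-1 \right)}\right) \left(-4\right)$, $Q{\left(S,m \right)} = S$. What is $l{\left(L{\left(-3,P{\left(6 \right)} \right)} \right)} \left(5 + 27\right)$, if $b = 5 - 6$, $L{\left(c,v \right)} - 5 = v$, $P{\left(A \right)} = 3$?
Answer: $5280$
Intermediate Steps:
$L{\left(c,v \right)} = 5 + v$
$b = -1$ ($b = 5 - 6 = -1$)
$Y = 20$ ($Y = \left(-1 - 4\right) \left(-4\right) = \left(-5\right) \left(-4\right) = 20$)
$l{\left(x \right)} = 5 + 20 x$ ($l{\left(x \right)} = x 20 + 5 = 20 x + 5 = 5 + 20 x$)
$l{\left(L{\left(-3,P{\left(6 \right)} \right)} \right)} \left(5 + 27\right) = \left(5 + 20 \left(5 + 3\right)\right) \left(5 + 27\right) = \left(5 + 20 \cdot 8\right) 32 = \left(5 + 160\right) 32 = 165 \cdot 32 = 5280$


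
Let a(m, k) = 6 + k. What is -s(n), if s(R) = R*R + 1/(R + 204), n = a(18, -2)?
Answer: -3329/208 ≈ -16.005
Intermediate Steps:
n = 4 (n = 6 - 2 = 4)
s(R) = R² + 1/(204 + R)
-s(n) = -(1 + 4³ + 204*4²)/(204 + 4) = -(1 + 64 + 204*16)/208 = -(1 + 64 + 3264)/208 = -3329/208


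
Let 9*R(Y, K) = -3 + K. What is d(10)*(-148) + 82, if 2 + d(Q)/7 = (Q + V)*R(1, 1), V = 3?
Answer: 46322/9 ≈ 5146.9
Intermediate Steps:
R(Y, K) = -⅓ + K/9 (R(Y, K) = (-3 + K)/9 = -⅓ + K/9)
d(Q) = -56/3 - 14*Q/9 (d(Q) = -14 + 7*((Q + 3)*(-⅓ + (⅑)*1)) = -14 + 7*((3 + Q)*(-⅓ + ⅑)) = -14 + 7*((3 + Q)*(-2/9)) = -14 + 7*(-⅔ - 2*Q/9) = -14 + (-14/3 - 14*Q/9) = -56/3 - 14*Q/9)
d(10)*(-148) + 82 = (-56/3 - 14/9*10)*(-148) + 82 = (-56/3 - 140/9)*(-148) + 82 = -308/9*(-148) + 82 = 45584/9 + 82 = 46322/9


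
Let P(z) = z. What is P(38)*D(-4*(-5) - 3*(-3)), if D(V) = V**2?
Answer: 31958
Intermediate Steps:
P(38)*D(-4*(-5) - 3*(-3)) = 38*(-4*(-5) - 3*(-3))**2 = 38*(20 + 9)**2 = 38*29**2 = 38*841 = 31958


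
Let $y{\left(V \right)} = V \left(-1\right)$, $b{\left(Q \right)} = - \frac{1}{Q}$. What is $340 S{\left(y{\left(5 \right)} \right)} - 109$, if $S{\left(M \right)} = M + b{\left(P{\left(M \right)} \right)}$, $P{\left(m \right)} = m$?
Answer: $-1741$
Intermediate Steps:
$y{\left(V \right)} = - V$
$S{\left(M \right)} = M - \frac{1}{M}$
$340 S{\left(y{\left(5 \right)} \right)} - 109 = 340 \left(\left(-1\right) 5 - \frac{1}{\left(-1\right) 5}\right) - 109 = 340 \left(-5 - \frac{1}{-5}\right) - 109 = 340 \left(-5 - - \frac{1}{5}\right) - 109 = 340 \left(-5 + \frac{1}{5}\right) - 109 = 340 \left(- \frac{24}{5}\right) - 109 = -1632 - 109 = -1741$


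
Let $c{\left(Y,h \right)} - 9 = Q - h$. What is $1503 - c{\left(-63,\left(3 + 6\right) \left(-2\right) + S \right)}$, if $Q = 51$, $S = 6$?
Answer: $1431$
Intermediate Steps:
$c{\left(Y,h \right)} = 60 - h$ ($c{\left(Y,h \right)} = 9 - \left(-51 + h\right) = 60 - h$)
$1503 - c{\left(-63,\left(3 + 6\right) \left(-2\right) + S \right)} = 1503 - \left(60 - \left(\left(3 + 6\right) \left(-2\right) + 6\right)\right) = 1503 - \left(60 - \left(9 \left(-2\right) + 6\right)\right) = 1503 - \left(60 - \left(-18 + 6\right)\right) = 1503 - \left(60 - -12\right) = 1503 - \left(60 + 12\right) = 1503 - 72 = 1431$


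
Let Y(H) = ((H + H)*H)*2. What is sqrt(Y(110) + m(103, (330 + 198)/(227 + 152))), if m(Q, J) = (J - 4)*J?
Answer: 4*sqrt(434481421)/379 ≈ 219.99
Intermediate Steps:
Y(H) = 4*H**2 (Y(H) = ((2*H)*H)*2 = (2*H**2)*2 = 4*H**2)
m(Q, J) = J*(-4 + J) (m(Q, J) = (-4 + J)*J = J*(-4 + J))
sqrt(Y(110) + m(103, (330 + 198)/(227 + 152))) = sqrt(4*110**2 + ((330 + 198)/(227 + 152))*(-4 + (330 + 198)/(227 + 152))) = sqrt(4*12100 + (528/379)*(-4 + 528/379)) = sqrt(48400 + (528*(1/379))*(-4 + 528*(1/379))) = sqrt(48400 + 528*(-4 + 528/379)/379) = sqrt(48400 + (528/379)*(-988/379)) = sqrt(48400 - 521664/143641) = sqrt(6951702736/143641) = 4*sqrt(434481421)/379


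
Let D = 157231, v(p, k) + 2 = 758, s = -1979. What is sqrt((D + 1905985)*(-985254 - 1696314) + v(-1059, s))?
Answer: 6*I*sqrt(153684833387) ≈ 2.3522e+6*I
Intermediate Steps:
v(p, k) = 756 (v(p, k) = -2 + 758 = 756)
sqrt((D + 1905985)*(-985254 - 1696314) + v(-1059, s)) = sqrt((157231 + 1905985)*(-985254 - 1696314) + 756) = sqrt(2063216*(-2681568) + 756) = sqrt(-5532654002688 + 756) = sqrt(-5532654001932) = 6*I*sqrt(153684833387)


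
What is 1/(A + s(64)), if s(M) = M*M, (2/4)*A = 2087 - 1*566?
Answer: 1/7138 ≈ 0.00014010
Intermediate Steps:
A = 3042 (A = 2*(2087 - 1*566) = 2*(2087 - 566) = 2*1521 = 3042)
s(M) = M²
1/(A + s(64)) = 1/(3042 + 64²) = 1/(3042 + 4096) = 1/7138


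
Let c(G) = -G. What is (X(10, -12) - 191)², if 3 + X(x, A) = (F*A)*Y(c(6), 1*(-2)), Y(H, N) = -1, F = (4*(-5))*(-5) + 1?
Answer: 1036324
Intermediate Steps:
F = 101 (F = -20*(-5) + 1 = 100 + 1 = 101)
X(x, A) = -3 - 101*A (X(x, A) = -3 + (101*A)*(-1) = -3 - 101*A)
(X(10, -12) - 191)² = ((-3 - 101*(-12)) - 191)² = ((-3 + 1212) - 191)² = (1209 - 191)² = 1018² = 1036324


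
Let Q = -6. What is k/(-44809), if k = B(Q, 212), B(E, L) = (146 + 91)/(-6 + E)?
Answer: 79/179236 ≈ 0.00044076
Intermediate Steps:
B(E, L) = 237/(-6 + E)
k = -79/4 (k = 237/(-6 - 6) = 237/(-12) = 237*(-1/12) = -79/4 ≈ -19.750)
k/(-44809) = -79/4/(-44809) = -79/4*(-1/44809) = 79/179236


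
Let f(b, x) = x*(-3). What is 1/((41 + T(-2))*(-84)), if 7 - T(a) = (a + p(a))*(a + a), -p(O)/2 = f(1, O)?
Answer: 1/672 ≈ 0.0014881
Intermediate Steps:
f(b, x) = -3*x
p(O) = 6*O (p(O) = -(-6)*O = 6*O)
T(a) = 7 - 14*a² (T(a) = 7 - (a + 6*a)*(a + a) = 7 - 7*a*2*a = 7 - 14*a²)
1/((41 + T(-2))*(-84)) = 1/((41 + (7 - 14*(-2)²))*(-84)) = 1/((41 + (7 - 14*4))*(-84)) = 1/((41 + (7 - 56))*(-84)) = 1/((41 - 49)*(-84)) = 1/(-8*(-84)) = 1/672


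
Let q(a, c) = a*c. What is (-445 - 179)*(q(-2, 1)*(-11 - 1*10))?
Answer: -26208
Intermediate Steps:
(-445 - 179)*(q(-2, 1)*(-11 - 1*10)) = (-445 - 179)*((-2*1)*(-11 - 1*10)) = -(-1248)*(-11 - 10) = -(-1248)*(-21) = -624*42 = -26208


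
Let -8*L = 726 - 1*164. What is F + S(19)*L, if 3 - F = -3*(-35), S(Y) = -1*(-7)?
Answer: -2375/4 ≈ -593.75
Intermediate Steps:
S(Y) = 7
L = -281/4 (L = -(726 - 1*164)/8 = -(726 - 164)/8 = -⅛*562 = -281/4 ≈ -70.250)
F = -102 (F = 3 - (-3)*(-35) = 3 - 1*105 = 3 - 105 = -102)
F + S(19)*L = -102 + 7*(-281/4) = -102 - 1967/4 = -2375/4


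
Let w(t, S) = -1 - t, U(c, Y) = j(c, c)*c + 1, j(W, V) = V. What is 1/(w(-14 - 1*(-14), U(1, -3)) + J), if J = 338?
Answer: 1/337 ≈ 0.0029674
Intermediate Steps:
U(c, Y) = 1 + c² (U(c, Y) = c*c + 1 = c² + 1 = 1 + c²)
1/(w(-14 - 1*(-14), U(1, -3)) + J) = 1/((-1 - (-14 - 1*(-14))) + 338) = 1/((-1 - (-14 + 14)) + 338) = 1/((-1 - 1*0) + 338) = 1/((-1 + 0) + 338) = 1/(-1 + 338) = 1/337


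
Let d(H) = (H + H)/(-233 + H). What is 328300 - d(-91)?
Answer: 53184509/162 ≈ 3.2830e+5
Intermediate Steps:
d(H) = 2*H/(-233 + H) (d(H) = (2*H)/(-233 + H) = 2*H/(-233 + H))
328300 - d(-91) = 328300 - 2*(-91)/(-233 - 91) = 328300 - 2*(-91)/(-324) = 328300 - 2*(-91)*(-1)/324 = 328300 - 1*91/162 = 328300 - 91/162 = 53184509/162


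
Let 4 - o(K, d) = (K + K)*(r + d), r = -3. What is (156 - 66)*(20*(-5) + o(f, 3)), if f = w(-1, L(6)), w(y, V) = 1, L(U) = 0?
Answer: -8640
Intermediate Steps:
f = 1
o(K, d) = 4 - 2*K*(-3 + d) (o(K, d) = 4 - (K + K)*(-3 + d) = 4 - 2*K*(-3 + d))
(156 - 66)*(20*(-5) + o(f, 3)) = (156 - 66)*(20*(-5) + (4 + 6*1 - 2*1*3)) = 90*(-100 + (4 + 6 - 6)) = 90*(-100 + 4) = 90*(-96) = -8640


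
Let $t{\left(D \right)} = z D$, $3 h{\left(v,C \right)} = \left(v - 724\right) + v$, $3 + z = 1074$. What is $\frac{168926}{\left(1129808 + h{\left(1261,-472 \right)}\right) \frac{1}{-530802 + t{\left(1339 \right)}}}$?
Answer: $\frac{228877921863}{1695611} \approx 1.3498 \cdot 10^{5}$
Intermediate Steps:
$z = 1071$ ($z = -3 + 1074 = 1071$)
$h{\left(v,C \right)} = - \frac{724}{3} + \frac{2 v}{3}$ ($h{\left(v,C \right)} = \frac{\left(v - 724\right) + v}{3} = \frac{\left(-724 + v\right) + v}{3} = \frac{-724 + 2 v}{3} = - \frac{724}{3} + \frac{2 v}{3}$)
$t{\left(D \right)} = 1071 D$
$\frac{168926}{\left(1129808 + h{\left(1261,-472 \right)}\right) \frac{1}{-530802 + t{\left(1339 \right)}}} = \frac{168926}{\left(1129808 + \left(- \frac{724}{3} + \frac{2}{3} \cdot 1261\right)\right) \frac{1}{-530802 + 1071 \cdot 1339}} = \frac{168926}{\left(1129808 + \left(- \frac{724}{3} + \frac{2522}{3}\right)\right) \frac{1}{-530802 + 1434069}} = \frac{168926}{\left(1129808 + \frac{1798}{3}\right) \frac{1}{903267}} = \frac{168926}{\frac{3391222}{3} \cdot \frac{1}{903267}} = \frac{168926}{\frac{3391222}{2709801}} = 168926 \cdot \frac{2709801}{3391222} = \frac{228877921863}{1695611}$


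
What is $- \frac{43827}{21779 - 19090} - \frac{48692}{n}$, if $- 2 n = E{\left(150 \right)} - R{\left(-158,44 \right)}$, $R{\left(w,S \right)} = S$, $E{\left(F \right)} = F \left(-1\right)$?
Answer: $- \frac{135184007}{260833} \approx -518.28$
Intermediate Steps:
$E{\left(F \right)} = - F$
$n = 97$ ($n = - \frac{\left(-1\right) 150 - 44}{2} = - \frac{-150 - 44}{2} = \left(- \frac{1}{2}\right) \left(-194\right) = 97$)
$- \frac{43827}{21779 - 19090} - \frac{48692}{n} = - \frac{43827}{21779 - 19090} - \frac{48692}{97} = - \frac{43827}{2689} - \frac{48692}{97} = - \frac{135184007}{260833}$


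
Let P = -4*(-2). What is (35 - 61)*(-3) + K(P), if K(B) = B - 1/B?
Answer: 687/8 ≈ 85.875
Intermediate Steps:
P = 8
(35 - 61)*(-3) + K(P) = (35 - 61)*(-3) + (8 - 1/8) = -26*(-3) + (8 - 1*⅛) = 78 + (8 - ⅛) = 78 + 63/8 = 687/8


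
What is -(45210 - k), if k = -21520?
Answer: -66730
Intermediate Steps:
-(45210 - k) = -(45210 - 1*(-21520)) = -(45210 + 21520) = -1*66730 = -66730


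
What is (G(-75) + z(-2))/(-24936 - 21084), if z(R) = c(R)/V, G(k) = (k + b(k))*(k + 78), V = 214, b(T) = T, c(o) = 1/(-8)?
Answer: 770401/78786240 ≈ 0.0097784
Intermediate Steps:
c(o) = -⅛
G(k) = 2*k*(78 + k) (G(k) = (k + k)*(k + 78) = (2*k)*(78 + k) = 2*k*(78 + k))
z(R) = -1/1712 (z(R) = -⅛/214 = -⅛*1/214 = -1/1712)
(G(-75) + z(-2))/(-24936 - 21084) = (2*(-75)*(78 - 75) - 1/1712)/(-24936 - 21084) = (2*(-75)*3 - 1/1712)/(-46020) = (-450 - 1/1712)*(-1/46020) = -770401/1712*(-1/46020) = 770401/78786240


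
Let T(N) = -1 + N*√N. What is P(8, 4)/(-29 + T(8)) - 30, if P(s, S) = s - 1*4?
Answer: -2940/97 - 16*√2/97 ≈ -30.543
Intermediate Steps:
P(s, S) = -4 + s (P(s, S) = s - 4 = -4 + s)
T(N) = -1 + N^(3/2)
P(8, 4)/(-29 + T(8)) - 30 = (-4 + 8)/(-29 + (-1 + 8^(3/2))) - 30 = 4/(-29 + (-1 + 16*√2)) - 30 = 4/(-30 + 16*√2) - 30 = -30 + 4/(-30 + 16*√2)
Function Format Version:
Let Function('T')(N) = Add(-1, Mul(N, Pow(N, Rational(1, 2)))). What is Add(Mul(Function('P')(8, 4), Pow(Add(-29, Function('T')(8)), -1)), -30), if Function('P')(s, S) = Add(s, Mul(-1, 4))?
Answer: Add(Rational(-2940, 97), Mul(Rational(-16, 97), Pow(2, Rational(1, 2)))) ≈ -30.543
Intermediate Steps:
Function('P')(s, S) = Add(-4, s) (Function('P')(s, S) = Add(s, -4) = Add(-4, s))
Function('T')(N) = Add(-1, Pow(N, Rational(3, 2)))
Add(Mul(Function('P')(8, 4), Pow(Add(-29, Function('T')(8)), -1)), -30) = Add(Mul(Add(-4, 8), Pow(Add(-29, Add(-1, Pow(8, Rational(3, 2)))), -1)), -30) = Add(Mul(4, Pow(Add(-29, Add(-1, Mul(16, Pow(2, Rational(1, 2))))), -1)), -30) = Add(Mul(4, Pow(Add(-30, Mul(16, Pow(2, Rational(1, 2)))), -1)), -30) = Add(-30, Mul(4, Pow(Add(-30, Mul(16, Pow(2, Rational(1, 2)))), -1)))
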